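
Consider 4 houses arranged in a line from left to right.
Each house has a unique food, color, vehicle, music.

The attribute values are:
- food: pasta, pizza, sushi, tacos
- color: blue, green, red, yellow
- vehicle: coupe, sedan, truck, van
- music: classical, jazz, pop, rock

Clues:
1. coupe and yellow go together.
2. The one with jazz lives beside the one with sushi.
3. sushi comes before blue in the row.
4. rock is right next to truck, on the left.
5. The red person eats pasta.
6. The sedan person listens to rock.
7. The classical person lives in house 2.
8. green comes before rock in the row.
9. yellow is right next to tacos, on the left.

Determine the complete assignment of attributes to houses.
Solution:

House | Food | Color | Vehicle | Music
--------------------------------------
  1   | pizza | green | van | jazz
  2   | sushi | yellow | coupe | classical
  3   | tacos | blue | sedan | rock
  4   | pasta | red | truck | pop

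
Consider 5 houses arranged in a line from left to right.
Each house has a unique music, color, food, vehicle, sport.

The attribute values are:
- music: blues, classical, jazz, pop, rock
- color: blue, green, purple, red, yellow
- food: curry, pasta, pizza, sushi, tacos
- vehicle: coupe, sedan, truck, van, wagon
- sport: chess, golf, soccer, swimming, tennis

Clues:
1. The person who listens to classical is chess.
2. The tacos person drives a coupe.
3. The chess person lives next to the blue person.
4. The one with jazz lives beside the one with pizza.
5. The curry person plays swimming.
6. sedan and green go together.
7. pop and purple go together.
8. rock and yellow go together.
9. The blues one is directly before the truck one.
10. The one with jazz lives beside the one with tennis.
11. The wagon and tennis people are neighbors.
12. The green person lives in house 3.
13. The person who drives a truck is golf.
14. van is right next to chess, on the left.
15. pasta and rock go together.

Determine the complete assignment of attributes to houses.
Solution:

House | Music | Color | Food | Vehicle | Sport
----------------------------------------------
  1   | jazz | red | curry | wagon | swimming
  2   | pop | purple | pizza | van | tennis
  3   | classical | green | sushi | sedan | chess
  4   | blues | blue | tacos | coupe | soccer
  5   | rock | yellow | pasta | truck | golf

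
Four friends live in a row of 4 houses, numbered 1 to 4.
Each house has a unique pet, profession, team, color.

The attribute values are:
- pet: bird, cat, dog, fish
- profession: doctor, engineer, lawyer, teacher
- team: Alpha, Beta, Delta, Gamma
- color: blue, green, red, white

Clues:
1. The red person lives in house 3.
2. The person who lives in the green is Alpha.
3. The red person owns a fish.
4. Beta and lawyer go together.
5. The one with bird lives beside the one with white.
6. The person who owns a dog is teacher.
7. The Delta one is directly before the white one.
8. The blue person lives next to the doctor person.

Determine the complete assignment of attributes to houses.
Solution:

House | Pet | Profession | Team | Color
---------------------------------------
  1   | bird | engineer | Delta | blue
  2   | cat | doctor | Gamma | white
  3   | fish | lawyer | Beta | red
  4   | dog | teacher | Alpha | green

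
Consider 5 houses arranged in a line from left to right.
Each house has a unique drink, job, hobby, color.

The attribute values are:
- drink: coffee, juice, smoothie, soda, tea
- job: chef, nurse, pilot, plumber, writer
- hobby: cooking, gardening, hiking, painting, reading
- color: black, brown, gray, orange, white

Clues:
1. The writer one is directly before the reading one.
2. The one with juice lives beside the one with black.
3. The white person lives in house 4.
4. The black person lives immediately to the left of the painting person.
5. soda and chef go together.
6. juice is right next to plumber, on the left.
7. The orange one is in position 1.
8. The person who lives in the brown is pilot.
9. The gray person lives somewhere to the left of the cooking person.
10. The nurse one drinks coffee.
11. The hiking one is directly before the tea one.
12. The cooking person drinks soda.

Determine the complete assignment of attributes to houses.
Solution:

House | Drink | Job | Hobby | Color
-----------------------------------
  1   | juice | writer | hiking | orange
  2   | tea | plumber | reading | black
  3   | coffee | nurse | painting | gray
  4   | soda | chef | cooking | white
  5   | smoothie | pilot | gardening | brown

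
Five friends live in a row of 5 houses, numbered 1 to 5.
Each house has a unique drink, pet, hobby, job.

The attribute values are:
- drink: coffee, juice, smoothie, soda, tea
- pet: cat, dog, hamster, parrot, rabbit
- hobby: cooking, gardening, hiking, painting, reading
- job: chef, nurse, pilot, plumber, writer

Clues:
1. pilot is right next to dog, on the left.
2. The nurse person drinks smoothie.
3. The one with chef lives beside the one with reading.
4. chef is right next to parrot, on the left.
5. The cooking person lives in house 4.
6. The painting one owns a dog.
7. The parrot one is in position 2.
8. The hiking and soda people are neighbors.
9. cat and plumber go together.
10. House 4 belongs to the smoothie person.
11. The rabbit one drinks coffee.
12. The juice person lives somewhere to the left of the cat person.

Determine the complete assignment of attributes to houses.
Solution:

House | Drink | Pet | Hobby | Job
---------------------------------
  1   | coffee | rabbit | hiking | chef
  2   | soda | parrot | reading | pilot
  3   | juice | dog | painting | writer
  4   | smoothie | hamster | cooking | nurse
  5   | tea | cat | gardening | plumber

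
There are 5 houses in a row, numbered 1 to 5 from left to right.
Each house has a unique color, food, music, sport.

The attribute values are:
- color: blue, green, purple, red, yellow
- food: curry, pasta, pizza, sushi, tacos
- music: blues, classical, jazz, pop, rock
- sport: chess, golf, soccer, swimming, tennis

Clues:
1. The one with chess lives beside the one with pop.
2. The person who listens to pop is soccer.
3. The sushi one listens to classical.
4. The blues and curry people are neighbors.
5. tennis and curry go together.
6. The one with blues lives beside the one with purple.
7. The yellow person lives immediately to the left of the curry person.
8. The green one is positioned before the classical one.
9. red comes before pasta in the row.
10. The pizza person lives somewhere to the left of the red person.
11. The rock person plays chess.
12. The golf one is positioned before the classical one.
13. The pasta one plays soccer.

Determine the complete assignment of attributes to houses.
Solution:

House | Color | Food | Music | Sport
------------------------------------
  1   | yellow | pizza | blues | golf
  2   | purple | curry | jazz | tennis
  3   | red | tacos | rock | chess
  4   | green | pasta | pop | soccer
  5   | blue | sushi | classical | swimming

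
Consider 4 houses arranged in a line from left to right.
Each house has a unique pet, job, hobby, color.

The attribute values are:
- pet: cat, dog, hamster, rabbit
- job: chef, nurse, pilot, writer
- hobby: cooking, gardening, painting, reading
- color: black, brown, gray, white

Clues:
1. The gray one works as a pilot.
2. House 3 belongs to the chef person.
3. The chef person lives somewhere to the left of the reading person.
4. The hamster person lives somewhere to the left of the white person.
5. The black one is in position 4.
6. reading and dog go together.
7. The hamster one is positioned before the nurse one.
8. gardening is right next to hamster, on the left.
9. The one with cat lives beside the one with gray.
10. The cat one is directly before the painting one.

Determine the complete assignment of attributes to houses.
Solution:

House | Pet | Job | Hobby | Color
---------------------------------
  1   | cat | writer | gardening | brown
  2   | hamster | pilot | painting | gray
  3   | rabbit | chef | cooking | white
  4   | dog | nurse | reading | black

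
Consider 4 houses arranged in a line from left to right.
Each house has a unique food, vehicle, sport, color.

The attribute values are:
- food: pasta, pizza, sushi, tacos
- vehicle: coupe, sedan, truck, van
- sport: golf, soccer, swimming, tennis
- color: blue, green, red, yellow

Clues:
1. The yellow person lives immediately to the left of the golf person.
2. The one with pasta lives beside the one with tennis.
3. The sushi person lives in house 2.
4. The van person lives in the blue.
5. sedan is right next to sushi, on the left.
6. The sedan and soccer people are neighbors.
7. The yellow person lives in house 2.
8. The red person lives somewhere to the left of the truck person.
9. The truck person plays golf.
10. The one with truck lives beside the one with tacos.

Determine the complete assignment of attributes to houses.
Solution:

House | Food | Vehicle | Sport | Color
--------------------------------------
  1   | pizza | sedan | swimming | red
  2   | sushi | coupe | soccer | yellow
  3   | pasta | truck | golf | green
  4   | tacos | van | tennis | blue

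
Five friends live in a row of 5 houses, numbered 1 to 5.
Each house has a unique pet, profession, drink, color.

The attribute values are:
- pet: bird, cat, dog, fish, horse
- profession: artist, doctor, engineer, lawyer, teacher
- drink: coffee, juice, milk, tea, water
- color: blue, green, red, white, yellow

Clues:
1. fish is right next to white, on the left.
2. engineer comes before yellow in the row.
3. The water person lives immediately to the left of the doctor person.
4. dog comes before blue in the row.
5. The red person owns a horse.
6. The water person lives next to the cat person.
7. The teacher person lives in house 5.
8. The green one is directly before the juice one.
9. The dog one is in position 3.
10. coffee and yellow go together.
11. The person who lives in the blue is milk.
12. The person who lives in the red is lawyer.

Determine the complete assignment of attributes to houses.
Solution:

House | Pet | Profession | Drink | Color
----------------------------------------
  1   | fish | engineer | water | green
  2   | cat | doctor | juice | white
  3   | dog | artist | coffee | yellow
  4   | horse | lawyer | tea | red
  5   | bird | teacher | milk | blue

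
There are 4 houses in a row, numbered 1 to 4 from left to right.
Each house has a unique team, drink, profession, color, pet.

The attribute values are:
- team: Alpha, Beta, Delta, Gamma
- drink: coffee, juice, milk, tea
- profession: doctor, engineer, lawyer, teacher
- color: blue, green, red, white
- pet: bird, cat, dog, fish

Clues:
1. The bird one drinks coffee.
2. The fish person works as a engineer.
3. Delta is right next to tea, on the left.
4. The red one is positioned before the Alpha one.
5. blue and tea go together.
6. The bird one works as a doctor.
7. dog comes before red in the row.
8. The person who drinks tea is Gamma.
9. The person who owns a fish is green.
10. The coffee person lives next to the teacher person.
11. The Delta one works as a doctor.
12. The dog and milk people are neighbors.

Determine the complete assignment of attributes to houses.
Solution:

House | Team | Drink | Profession | Color | Pet
-----------------------------------------------
  1   | Delta | coffee | doctor | white | bird
  2   | Gamma | tea | teacher | blue | dog
  3   | Beta | milk | lawyer | red | cat
  4   | Alpha | juice | engineer | green | fish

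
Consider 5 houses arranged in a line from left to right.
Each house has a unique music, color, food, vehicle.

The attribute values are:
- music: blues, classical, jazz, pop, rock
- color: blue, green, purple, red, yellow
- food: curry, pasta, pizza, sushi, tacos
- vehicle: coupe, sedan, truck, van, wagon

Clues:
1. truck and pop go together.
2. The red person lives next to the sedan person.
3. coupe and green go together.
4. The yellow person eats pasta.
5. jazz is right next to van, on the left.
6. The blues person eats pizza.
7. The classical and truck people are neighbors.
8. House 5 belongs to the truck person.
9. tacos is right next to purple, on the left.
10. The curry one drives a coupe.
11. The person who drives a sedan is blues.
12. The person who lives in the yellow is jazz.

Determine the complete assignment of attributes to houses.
Solution:

House | Music | Color | Food | Vehicle
--------------------------------------
  1   | jazz | yellow | pasta | wagon
  2   | rock | red | tacos | van
  3   | blues | purple | pizza | sedan
  4   | classical | green | curry | coupe
  5   | pop | blue | sushi | truck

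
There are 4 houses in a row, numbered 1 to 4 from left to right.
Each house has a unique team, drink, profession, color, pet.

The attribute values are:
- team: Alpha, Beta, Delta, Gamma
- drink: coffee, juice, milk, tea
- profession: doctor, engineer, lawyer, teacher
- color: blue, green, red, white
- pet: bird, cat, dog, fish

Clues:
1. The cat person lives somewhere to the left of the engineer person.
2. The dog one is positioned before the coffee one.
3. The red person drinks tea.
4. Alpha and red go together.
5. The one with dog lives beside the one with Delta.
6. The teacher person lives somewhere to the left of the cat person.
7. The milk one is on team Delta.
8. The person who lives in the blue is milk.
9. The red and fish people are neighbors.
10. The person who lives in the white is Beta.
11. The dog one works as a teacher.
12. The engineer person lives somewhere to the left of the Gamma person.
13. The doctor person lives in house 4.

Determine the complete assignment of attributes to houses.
Solution:

House | Team | Drink | Profession | Color | Pet
-----------------------------------------------
  1   | Beta | juice | teacher | white | dog
  2   | Delta | milk | lawyer | blue | cat
  3   | Alpha | tea | engineer | red | bird
  4   | Gamma | coffee | doctor | green | fish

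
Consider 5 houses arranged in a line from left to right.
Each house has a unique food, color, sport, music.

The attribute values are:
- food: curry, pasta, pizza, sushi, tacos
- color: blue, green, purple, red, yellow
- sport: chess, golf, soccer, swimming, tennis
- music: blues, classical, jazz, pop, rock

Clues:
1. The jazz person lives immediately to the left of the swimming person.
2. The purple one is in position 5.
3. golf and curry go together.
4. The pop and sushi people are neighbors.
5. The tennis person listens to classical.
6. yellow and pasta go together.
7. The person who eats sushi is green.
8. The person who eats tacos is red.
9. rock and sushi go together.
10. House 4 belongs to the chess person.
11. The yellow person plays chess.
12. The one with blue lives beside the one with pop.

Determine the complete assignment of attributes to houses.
Solution:

House | Food | Color | Sport | Music
------------------------------------
  1   | curry | blue | golf | jazz
  2   | tacos | red | swimming | pop
  3   | sushi | green | soccer | rock
  4   | pasta | yellow | chess | blues
  5   | pizza | purple | tennis | classical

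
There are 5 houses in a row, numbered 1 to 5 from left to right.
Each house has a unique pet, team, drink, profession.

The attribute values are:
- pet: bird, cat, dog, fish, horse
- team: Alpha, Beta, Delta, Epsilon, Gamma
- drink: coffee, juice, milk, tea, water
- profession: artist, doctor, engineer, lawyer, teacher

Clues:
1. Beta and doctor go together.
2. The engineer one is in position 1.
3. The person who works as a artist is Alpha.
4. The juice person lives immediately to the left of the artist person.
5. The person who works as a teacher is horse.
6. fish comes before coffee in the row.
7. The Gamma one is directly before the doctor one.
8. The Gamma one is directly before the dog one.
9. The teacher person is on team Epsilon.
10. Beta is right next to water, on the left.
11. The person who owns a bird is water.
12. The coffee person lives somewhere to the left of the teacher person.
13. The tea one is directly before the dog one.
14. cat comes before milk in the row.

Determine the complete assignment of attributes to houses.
Solution:

House | Pet | Team | Drink | Profession
---------------------------------------
  1   | fish | Gamma | tea | engineer
  2   | dog | Beta | juice | doctor
  3   | bird | Alpha | water | artist
  4   | cat | Delta | coffee | lawyer
  5   | horse | Epsilon | milk | teacher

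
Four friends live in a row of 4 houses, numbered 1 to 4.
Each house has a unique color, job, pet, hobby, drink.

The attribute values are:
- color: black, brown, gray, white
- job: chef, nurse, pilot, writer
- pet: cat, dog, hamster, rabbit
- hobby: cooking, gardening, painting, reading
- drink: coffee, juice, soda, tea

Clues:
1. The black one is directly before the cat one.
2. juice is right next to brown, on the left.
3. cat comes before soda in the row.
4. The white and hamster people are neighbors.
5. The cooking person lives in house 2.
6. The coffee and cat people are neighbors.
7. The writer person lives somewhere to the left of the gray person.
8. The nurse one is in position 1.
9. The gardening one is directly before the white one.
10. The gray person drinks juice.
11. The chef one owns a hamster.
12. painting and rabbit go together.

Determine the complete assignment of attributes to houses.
Solution:

House | Color | Job | Pet | Hobby | Drink
-----------------------------------------
  1   | black | nurse | dog | gardening | coffee
  2   | white | writer | cat | cooking | tea
  3   | gray | chef | hamster | reading | juice
  4   | brown | pilot | rabbit | painting | soda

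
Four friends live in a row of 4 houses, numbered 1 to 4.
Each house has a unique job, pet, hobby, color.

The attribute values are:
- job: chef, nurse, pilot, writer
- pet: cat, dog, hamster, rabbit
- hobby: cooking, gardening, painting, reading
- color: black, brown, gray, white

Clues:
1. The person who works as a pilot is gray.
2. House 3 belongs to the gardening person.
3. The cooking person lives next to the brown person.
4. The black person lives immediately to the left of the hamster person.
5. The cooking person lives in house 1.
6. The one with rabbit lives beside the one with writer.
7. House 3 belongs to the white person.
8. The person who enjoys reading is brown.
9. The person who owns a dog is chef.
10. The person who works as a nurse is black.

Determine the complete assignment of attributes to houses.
Solution:

House | Job | Pet | Hobby | Color
---------------------------------
  1   | nurse | rabbit | cooking | black
  2   | writer | hamster | reading | brown
  3   | chef | dog | gardening | white
  4   | pilot | cat | painting | gray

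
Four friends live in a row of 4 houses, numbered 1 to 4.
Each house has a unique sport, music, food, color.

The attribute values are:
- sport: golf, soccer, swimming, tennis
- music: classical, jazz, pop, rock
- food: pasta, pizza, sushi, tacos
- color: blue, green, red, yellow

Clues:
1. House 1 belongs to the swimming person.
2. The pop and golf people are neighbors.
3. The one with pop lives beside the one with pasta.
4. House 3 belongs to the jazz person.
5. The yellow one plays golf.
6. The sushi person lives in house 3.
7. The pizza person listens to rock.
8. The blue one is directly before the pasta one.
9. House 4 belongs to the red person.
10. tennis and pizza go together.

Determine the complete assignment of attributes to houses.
Solution:

House | Sport | Music | Food | Color
------------------------------------
  1   | swimming | pop | tacos | blue
  2   | golf | classical | pasta | yellow
  3   | soccer | jazz | sushi | green
  4   | tennis | rock | pizza | red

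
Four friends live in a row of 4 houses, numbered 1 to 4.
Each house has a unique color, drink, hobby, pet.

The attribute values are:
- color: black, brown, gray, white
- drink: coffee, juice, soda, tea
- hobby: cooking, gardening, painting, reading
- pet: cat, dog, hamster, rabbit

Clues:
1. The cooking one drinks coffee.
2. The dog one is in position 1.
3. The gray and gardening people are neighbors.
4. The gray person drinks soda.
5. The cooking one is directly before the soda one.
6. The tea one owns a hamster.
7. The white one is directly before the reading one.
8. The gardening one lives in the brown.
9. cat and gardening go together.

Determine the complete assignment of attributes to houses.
Solution:

House | Color | Drink | Hobby | Pet
-----------------------------------
  1   | white | coffee | cooking | dog
  2   | gray | soda | reading | rabbit
  3   | brown | juice | gardening | cat
  4   | black | tea | painting | hamster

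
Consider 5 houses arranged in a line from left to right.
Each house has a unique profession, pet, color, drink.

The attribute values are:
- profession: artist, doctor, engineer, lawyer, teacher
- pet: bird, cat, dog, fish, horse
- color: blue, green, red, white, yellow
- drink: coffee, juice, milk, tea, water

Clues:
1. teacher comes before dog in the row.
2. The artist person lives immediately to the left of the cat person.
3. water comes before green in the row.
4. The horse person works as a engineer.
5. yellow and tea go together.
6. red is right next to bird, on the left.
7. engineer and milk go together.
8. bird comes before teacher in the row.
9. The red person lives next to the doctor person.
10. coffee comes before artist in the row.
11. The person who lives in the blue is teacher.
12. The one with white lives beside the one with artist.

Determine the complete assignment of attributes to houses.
Solution:

House | Profession | Pet | Color | Drink
----------------------------------------
  1   | engineer | horse | red | milk
  2   | doctor | bird | white | coffee
  3   | artist | fish | yellow | tea
  4   | teacher | cat | blue | water
  5   | lawyer | dog | green | juice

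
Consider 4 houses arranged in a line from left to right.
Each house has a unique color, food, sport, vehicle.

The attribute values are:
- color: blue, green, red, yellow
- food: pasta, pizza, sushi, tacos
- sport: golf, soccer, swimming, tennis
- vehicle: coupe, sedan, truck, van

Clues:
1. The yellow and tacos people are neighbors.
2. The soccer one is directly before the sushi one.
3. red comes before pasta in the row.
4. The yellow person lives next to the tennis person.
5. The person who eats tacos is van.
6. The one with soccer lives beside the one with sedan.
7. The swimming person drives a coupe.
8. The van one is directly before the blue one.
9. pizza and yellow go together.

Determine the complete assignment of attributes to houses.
Solution:

House | Color | Food | Sport | Vehicle
--------------------------------------
  1   | yellow | pizza | swimming | coupe
  2   | red | tacos | tennis | van
  3   | blue | pasta | soccer | truck
  4   | green | sushi | golf | sedan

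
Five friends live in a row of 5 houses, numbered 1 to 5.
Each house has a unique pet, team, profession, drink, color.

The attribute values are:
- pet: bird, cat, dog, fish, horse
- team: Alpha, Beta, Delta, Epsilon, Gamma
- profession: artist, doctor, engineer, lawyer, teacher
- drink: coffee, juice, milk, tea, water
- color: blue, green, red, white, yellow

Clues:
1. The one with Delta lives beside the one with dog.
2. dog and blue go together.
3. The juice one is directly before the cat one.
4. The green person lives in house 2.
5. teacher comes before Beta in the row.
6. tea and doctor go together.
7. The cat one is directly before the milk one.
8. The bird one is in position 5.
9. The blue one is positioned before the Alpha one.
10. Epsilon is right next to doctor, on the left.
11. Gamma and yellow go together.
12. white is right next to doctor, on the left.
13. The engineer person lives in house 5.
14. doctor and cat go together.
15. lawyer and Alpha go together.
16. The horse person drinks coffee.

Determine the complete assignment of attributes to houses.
Solution:

House | Pet | Team | Profession | Drink | Color
-----------------------------------------------
  1   | fish | Epsilon | teacher | juice | white
  2   | cat | Delta | doctor | tea | green
  3   | dog | Beta | artist | milk | blue
  4   | horse | Alpha | lawyer | coffee | red
  5   | bird | Gamma | engineer | water | yellow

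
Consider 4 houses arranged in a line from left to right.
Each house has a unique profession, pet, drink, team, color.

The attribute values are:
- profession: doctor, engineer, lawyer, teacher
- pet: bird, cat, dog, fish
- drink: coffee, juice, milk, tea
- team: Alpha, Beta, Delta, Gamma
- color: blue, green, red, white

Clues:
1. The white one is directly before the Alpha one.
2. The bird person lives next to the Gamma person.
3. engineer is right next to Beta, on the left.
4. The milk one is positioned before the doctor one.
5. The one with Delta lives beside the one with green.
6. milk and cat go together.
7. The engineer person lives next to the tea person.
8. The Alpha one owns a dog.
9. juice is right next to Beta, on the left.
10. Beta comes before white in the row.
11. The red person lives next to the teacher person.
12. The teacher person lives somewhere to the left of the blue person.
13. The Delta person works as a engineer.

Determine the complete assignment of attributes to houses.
Solution:

House | Profession | Pet | Drink | Team | Color
-----------------------------------------------
  1   | engineer | fish | juice | Delta | red
  2   | teacher | bird | tea | Beta | green
  3   | lawyer | cat | milk | Gamma | white
  4   | doctor | dog | coffee | Alpha | blue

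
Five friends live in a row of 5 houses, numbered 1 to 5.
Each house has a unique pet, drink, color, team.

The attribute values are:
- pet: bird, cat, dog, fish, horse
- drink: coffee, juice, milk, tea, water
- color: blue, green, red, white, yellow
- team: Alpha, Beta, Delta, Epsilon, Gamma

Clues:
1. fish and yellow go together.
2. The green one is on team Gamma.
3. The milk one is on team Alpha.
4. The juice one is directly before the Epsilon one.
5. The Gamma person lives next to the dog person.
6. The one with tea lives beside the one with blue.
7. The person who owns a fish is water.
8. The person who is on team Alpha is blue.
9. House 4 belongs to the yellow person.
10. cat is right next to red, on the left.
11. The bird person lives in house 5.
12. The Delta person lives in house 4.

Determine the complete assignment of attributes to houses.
Solution:

House | Pet | Drink | Color | Team
----------------------------------
  1   | cat | juice | green | Gamma
  2   | dog | tea | red | Epsilon
  3   | horse | milk | blue | Alpha
  4   | fish | water | yellow | Delta
  5   | bird | coffee | white | Beta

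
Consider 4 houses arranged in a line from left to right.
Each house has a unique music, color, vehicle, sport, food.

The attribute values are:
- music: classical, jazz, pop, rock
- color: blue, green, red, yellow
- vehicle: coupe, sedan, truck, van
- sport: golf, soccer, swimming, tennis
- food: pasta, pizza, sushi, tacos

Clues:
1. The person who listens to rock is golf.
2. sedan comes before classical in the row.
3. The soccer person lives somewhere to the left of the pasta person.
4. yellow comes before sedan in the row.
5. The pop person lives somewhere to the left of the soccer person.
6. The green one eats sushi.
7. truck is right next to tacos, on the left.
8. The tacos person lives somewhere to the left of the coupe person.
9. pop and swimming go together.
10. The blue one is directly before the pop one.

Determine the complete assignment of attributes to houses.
Solution:

House | Music | Color | Vehicle | Sport | Food
----------------------------------------------
  1   | rock | blue | truck | golf | pizza
  2   | pop | yellow | van | swimming | tacos
  3   | jazz | green | sedan | soccer | sushi
  4   | classical | red | coupe | tennis | pasta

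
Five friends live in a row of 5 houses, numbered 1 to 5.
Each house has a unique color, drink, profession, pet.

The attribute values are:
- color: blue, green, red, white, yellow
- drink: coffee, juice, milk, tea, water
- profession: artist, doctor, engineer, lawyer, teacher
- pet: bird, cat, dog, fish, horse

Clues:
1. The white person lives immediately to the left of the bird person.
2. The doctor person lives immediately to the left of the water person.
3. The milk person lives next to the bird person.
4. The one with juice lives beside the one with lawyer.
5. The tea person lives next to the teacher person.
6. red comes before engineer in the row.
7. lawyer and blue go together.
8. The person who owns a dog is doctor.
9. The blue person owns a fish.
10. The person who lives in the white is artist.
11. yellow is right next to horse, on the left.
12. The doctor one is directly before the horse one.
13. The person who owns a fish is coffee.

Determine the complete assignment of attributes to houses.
Solution:

House | Color | Drink | Profession | Pet
----------------------------------------
  1   | yellow | tea | doctor | dog
  2   | red | water | teacher | horse
  3   | white | milk | artist | cat
  4   | green | juice | engineer | bird
  5   | blue | coffee | lawyer | fish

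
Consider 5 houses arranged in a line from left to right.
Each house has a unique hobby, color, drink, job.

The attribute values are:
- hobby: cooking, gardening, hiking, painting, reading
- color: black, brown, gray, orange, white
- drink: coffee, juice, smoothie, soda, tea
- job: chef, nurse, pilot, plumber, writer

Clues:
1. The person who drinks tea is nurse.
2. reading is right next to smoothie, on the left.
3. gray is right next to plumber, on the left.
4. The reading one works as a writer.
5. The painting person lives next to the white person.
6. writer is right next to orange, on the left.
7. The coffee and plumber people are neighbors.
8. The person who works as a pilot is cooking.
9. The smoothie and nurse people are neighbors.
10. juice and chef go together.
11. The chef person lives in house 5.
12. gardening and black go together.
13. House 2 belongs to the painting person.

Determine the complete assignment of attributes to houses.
Solution:

House | Hobby | Color | Drink | Job
-----------------------------------
  1   | reading | gray | coffee | writer
  2   | painting | orange | smoothie | plumber
  3   | hiking | white | tea | nurse
  4   | cooking | brown | soda | pilot
  5   | gardening | black | juice | chef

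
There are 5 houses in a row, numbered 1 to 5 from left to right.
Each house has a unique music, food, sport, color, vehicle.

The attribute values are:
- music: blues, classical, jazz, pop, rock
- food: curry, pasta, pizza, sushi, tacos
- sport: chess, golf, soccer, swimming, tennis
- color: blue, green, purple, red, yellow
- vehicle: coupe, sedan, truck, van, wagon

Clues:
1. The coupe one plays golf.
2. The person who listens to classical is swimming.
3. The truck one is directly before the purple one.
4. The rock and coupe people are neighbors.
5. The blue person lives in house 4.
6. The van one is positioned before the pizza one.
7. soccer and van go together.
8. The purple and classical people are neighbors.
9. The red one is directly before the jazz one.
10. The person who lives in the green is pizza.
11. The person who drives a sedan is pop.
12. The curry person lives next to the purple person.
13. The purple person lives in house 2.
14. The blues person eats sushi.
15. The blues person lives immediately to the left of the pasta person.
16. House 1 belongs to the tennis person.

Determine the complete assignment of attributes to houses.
Solution:

House | Music | Food | Sport | Color | Vehicle
----------------------------------------------
  1   | rock | curry | tennis | yellow | truck
  2   | blues | sushi | golf | purple | coupe
  3   | classical | pasta | swimming | red | wagon
  4   | jazz | tacos | soccer | blue | van
  5   | pop | pizza | chess | green | sedan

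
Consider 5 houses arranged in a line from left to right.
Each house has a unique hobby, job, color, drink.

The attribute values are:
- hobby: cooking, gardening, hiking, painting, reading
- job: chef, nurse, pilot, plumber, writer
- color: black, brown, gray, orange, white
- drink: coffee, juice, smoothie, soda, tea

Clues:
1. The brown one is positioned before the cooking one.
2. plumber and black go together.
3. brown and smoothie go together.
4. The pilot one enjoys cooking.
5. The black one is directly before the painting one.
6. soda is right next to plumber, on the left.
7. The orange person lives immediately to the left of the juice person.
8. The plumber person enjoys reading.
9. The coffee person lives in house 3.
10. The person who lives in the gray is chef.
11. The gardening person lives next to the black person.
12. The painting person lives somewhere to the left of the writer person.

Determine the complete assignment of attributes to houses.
Solution:

House | Hobby | Job | Color | Drink
-----------------------------------
  1   | gardening | nurse | orange | soda
  2   | reading | plumber | black | juice
  3   | painting | chef | gray | coffee
  4   | hiking | writer | brown | smoothie
  5   | cooking | pilot | white | tea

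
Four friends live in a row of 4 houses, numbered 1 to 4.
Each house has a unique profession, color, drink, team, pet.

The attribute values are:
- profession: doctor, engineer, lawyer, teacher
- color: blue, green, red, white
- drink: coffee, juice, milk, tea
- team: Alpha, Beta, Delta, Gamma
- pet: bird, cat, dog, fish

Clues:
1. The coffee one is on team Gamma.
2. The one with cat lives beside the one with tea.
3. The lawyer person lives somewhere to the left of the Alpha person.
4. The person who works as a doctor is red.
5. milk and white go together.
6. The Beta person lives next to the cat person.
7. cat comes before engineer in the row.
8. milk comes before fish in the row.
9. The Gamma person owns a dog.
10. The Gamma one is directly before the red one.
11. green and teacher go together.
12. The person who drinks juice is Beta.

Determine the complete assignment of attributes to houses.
Solution:

House | Profession | Color | Drink | Team | Pet
-----------------------------------------------
  1   | teacher | green | coffee | Gamma | dog
  2   | doctor | red | juice | Beta | bird
  3   | lawyer | white | milk | Delta | cat
  4   | engineer | blue | tea | Alpha | fish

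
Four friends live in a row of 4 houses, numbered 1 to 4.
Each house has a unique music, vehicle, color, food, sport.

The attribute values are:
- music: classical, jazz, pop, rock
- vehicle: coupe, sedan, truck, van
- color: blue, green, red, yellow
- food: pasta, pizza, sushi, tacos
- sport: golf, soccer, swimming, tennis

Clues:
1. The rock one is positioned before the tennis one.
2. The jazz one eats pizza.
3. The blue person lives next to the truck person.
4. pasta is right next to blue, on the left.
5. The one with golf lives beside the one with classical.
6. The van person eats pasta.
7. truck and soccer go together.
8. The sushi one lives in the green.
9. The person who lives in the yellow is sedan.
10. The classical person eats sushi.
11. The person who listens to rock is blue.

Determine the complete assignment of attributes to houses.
Solution:

House | Music | Vehicle | Color | Food | Sport
----------------------------------------------
  1   | pop | van | red | pasta | swimming
  2   | rock | coupe | blue | tacos | golf
  3   | classical | truck | green | sushi | soccer
  4   | jazz | sedan | yellow | pizza | tennis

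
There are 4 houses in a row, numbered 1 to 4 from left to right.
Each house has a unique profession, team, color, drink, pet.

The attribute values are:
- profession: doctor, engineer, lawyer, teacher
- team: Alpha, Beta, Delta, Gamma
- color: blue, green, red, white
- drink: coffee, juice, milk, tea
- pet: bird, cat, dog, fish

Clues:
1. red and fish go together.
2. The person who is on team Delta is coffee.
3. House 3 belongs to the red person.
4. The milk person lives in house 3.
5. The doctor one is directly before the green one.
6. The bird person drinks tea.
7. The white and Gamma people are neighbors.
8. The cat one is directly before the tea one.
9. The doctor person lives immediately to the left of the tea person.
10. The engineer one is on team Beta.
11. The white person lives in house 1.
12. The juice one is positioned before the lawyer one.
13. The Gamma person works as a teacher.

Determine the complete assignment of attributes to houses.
Solution:

House | Profession | Team | Color | Drink | Pet
-----------------------------------------------
  1   | doctor | Alpha | white | juice | cat
  2   | teacher | Gamma | green | tea | bird
  3   | engineer | Beta | red | milk | fish
  4   | lawyer | Delta | blue | coffee | dog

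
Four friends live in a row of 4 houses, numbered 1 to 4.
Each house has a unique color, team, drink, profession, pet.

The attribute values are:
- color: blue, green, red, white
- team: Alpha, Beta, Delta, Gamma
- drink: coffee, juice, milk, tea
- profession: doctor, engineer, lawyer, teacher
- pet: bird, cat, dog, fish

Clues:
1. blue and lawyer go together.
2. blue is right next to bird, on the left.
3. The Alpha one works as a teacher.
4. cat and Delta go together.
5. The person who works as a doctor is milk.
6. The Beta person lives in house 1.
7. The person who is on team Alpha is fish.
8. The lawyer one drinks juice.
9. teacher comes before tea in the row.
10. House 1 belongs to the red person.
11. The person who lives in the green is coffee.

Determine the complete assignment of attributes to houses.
Solution:

House | Color | Team | Drink | Profession | Pet
-----------------------------------------------
  1   | red | Beta | milk | doctor | dog
  2   | green | Alpha | coffee | teacher | fish
  3   | blue | Delta | juice | lawyer | cat
  4   | white | Gamma | tea | engineer | bird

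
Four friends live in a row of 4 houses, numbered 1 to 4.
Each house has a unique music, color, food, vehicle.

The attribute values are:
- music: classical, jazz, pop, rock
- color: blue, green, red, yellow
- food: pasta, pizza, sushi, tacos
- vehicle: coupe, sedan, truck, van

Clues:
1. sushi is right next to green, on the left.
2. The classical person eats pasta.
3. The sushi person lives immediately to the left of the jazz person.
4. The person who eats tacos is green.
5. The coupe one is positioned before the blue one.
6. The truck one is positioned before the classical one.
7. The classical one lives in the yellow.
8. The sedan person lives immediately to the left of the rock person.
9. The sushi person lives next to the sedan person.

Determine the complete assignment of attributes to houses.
Solution:

House | Music | Color | Food | Vehicle
--------------------------------------
  1   | pop | red | sushi | coupe
  2   | jazz | green | tacos | sedan
  3   | rock | blue | pizza | truck
  4   | classical | yellow | pasta | van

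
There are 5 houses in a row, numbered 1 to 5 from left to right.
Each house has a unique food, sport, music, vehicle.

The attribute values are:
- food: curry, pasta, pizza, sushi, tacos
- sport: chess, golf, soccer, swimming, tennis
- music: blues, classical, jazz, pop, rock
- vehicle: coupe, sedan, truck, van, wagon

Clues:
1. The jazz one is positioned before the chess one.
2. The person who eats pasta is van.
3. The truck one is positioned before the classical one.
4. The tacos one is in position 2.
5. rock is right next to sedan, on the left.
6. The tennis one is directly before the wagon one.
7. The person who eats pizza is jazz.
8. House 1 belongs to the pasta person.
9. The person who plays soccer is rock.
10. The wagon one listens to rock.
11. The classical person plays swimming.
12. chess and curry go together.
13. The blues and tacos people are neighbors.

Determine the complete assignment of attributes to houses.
Solution:

House | Food | Sport | Music | Vehicle
--------------------------------------
  1   | pasta | tennis | blues | van
  2   | tacos | soccer | rock | wagon
  3   | pizza | golf | jazz | sedan
  4   | curry | chess | pop | truck
  5   | sushi | swimming | classical | coupe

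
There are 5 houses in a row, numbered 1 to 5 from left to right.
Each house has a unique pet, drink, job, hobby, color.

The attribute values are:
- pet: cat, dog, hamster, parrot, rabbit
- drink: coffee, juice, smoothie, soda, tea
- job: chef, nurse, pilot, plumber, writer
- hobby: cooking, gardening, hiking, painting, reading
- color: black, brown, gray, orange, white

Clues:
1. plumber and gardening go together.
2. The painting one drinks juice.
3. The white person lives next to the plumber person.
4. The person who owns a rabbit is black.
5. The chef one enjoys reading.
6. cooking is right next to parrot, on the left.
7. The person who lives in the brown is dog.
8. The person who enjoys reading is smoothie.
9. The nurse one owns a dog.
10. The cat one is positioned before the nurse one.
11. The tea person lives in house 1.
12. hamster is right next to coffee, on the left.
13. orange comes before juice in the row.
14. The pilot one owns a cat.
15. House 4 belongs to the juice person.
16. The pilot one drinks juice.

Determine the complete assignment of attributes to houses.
Solution:

House | Pet | Drink | Job | Hobby | Color
-----------------------------------------
  1   | hamster | tea | writer | cooking | white
  2   | parrot | coffee | plumber | gardening | orange
  3   | rabbit | smoothie | chef | reading | black
  4   | cat | juice | pilot | painting | gray
  5   | dog | soda | nurse | hiking | brown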